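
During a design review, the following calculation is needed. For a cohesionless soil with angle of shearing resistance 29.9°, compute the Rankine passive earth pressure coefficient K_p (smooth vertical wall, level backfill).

K_p = (1 + sin φ)/(1 − sin φ) = tan²(45° + 29.9°/2) = 2.988.

2.99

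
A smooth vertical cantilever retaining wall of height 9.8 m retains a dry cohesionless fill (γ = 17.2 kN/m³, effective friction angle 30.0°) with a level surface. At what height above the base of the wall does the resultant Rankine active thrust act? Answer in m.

3.27 m

K_a = 0.3333.
The pressure distribution is triangular, so the resultant acts at H/3 above the base = 9.8/3 = 3.267 m.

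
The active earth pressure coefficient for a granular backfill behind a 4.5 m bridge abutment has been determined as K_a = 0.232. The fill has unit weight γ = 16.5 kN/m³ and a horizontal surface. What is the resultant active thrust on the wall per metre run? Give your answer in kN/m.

38.8 kN/m

P = ½ K_a γ H² = 0.5 × 0.232 × 16.5 × 4.5² = 38.76 kN/m.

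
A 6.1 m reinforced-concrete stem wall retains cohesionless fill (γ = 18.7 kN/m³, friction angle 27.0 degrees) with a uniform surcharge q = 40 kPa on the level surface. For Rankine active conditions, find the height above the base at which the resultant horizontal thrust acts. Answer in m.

K_a = 0.3755.
Triangular part P₁ = ½K_aγH² = 130.7 at H/3 = 2.033 m; rectangular part P₂ = K_a q H = 91.63 at H/2 = 3.050 m.
ȳ = (P₁·2.033 + P₂·3.050)/(P₁+P₂) = 2.452 m.

2.45 m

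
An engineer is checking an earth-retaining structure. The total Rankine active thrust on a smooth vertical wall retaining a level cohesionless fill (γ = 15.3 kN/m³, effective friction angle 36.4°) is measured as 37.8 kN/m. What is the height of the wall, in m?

4.40 m

K_a = 0.2552. P_a = ½ K_a γ H² ⇒ H = √(2P_a/(K_a γ)).
H = √(2×37.8/(0.2552×15.3)) = 4.401 m.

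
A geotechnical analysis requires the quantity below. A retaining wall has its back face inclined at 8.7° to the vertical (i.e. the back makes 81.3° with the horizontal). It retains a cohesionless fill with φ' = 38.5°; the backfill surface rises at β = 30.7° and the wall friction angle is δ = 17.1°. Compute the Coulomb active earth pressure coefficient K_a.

0.459

K_a = sin²(α+φ) / [sin²α · sin(α−δ) · (1 + √{sin(φ+δ)sin(φ−β) / (sin(α−δ)sin(α+β))})²].
With α = 81.3°, φ = 38.5°, δ = 17.1°, β = 30.7°: K_a = 0.4586.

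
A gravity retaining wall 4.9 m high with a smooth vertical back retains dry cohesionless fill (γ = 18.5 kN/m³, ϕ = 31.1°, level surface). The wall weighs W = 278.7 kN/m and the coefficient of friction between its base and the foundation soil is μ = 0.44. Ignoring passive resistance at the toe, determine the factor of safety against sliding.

K_a = tan²(45° − 31.1°/2) = 0.3188.
P_a = ½K_aγH² = 0.5×0.3188×18.5×4.9² = 70.80 kN/m, acting at H/3 = 1.633 m above the base.
FS_sliding = μW / P_a = 0.44×278.7 / 70.80 = 1.732.

1.73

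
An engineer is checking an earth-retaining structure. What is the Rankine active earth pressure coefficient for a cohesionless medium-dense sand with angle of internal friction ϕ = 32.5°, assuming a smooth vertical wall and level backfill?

K_a = tan²(45° − φ/2) = tan²(28.75°) = 0.3010.

0.301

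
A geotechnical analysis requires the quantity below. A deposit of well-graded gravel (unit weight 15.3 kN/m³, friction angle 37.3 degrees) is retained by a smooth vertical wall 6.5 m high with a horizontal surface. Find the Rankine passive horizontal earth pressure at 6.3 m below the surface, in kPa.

K_p = (1 + sin φ)/(1 − sin φ) = 4.076.
σ_h = K_p γ z = 4.076 × 15.3 × 6.3 = 392.9 kPa.

393 kPa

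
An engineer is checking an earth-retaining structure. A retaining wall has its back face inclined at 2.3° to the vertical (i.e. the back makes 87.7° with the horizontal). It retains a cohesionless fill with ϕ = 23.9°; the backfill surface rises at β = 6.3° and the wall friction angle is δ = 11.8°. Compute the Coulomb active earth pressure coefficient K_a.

K_a = sin²(α+φ) / [sin²α · sin(α−δ) · (1 + √{sin(φ+δ)sin(φ−β) / (sin(α−δ)sin(α+β))})²].
With α = 87.7°, φ = 23.9°, δ = 11.8°, β = 6.3°: K_a = 0.4384.

0.438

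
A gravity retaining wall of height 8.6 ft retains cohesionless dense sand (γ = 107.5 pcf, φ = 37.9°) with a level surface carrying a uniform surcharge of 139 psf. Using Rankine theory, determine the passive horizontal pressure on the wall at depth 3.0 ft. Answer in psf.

1930 psf

K_p = (1 + sin φ)/(1 − sin φ) = 4.185.
σ_v = γz + q = 107.5 × 3.0 + 139 = 461.5 psf.
σ_h = K_p σ_v = 4.185 × 461.5 = 1931 psf.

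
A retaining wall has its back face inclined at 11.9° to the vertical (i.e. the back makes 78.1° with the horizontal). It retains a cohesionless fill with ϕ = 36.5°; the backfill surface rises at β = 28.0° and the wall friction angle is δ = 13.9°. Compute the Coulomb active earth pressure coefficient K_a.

K_a = sin²(α+φ) / [sin²α · sin(α−δ) · (1 + √{sin(φ+δ)sin(φ−β) / (sin(α−δ)sin(α+β))})²].
With α = 78.1°, φ = 36.5°, δ = 13.9°, β = 28.0°: K_a = 0.5163.

0.516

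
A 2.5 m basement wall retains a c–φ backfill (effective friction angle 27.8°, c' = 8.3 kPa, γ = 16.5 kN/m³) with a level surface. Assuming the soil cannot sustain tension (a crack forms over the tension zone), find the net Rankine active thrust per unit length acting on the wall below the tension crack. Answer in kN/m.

K_a = 0.3639; √K_a = 0.6032.
Tension-crack depth z_c = 2c/(γ√K_a) = 2×8.3/(16.5×0.6032) = 1.668 m.
σ_a at base = K_a γ H − 2c√K_a = 0.3639×16.5×2.5 − 2×8.3×0.6032 = 4.997 kPa.
P_a = ½ × 4.997 × (H − z_c) = 0.5×4.997×0.8322 = 2.079 kN/m.

2.08 kN/m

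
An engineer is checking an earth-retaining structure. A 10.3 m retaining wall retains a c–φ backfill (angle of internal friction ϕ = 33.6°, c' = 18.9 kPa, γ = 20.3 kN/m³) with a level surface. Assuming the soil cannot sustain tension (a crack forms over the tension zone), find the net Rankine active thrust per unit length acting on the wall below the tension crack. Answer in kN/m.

K_a = 0.2875; √K_a = 0.5362.
Tension-crack depth z_c = 2c/(γ√K_a) = 2×18.9/(20.3×0.5362) = 3.473 m.
σ_a at base = K_a γ H − 2c√K_a = 0.2875×20.3×10.3 − 2×18.9×0.5362 = 39.85 kPa.
P_a = ½ × 39.85 × (H − z_c) = 0.5×39.85×6.827 = 136.0 kN/m.

136 kN/m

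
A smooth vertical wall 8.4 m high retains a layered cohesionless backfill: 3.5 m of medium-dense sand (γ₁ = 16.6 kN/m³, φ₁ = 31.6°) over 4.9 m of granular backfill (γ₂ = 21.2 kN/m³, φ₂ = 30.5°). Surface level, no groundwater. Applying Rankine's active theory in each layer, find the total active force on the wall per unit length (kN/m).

K_a1 = tan²(45°−31.6°/2) = 0.3123; K_a2 = tan²(45°−30.5°/2) = 0.3267.
Layer 1: σ at base = K_a1 γ₁ h₁ = 18.15 kPa; P₁ = ½×18.15×3.5 = 31.76.
Layer 2: σ_v at top = γ₁h₁ = 58.10; σ_h top = K_a2×58.10 = 18.98; σ_h base = K_a2×(58.10+21.2×4.9) = 52.91.
P₂ = ½(18.98+52.91)×4.9 = 176.1. Total P_a = 31.76+176.1 = 207.9 kN/m.

208 kN/m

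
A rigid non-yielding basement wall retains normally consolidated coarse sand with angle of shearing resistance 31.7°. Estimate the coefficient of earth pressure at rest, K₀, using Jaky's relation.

K₀ = 1 − sin φ' = 1 − sin 31.7° = 0.4745.

0.475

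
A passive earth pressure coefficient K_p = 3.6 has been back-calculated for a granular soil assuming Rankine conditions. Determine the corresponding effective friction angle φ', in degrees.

34.4°

K_p = (1+sin φ)/(1−sin φ) ⇒ sin φ = (K_p − 1)/(K_p + 1) = 0.5652.
φ = arcsin(0.5652) = 34.42°.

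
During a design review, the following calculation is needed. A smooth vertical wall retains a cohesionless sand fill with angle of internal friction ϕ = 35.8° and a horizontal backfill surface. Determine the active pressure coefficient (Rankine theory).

K_a = tan²(45° − φ/2) = tan²(27.10°) = 0.2619.

0.262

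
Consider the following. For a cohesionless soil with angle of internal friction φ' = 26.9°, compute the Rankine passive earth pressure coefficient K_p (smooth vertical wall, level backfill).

2.65

K_p = (1 + sin φ)/(1 − sin φ) = tan²(45° + 26.9°/2) = 2.653.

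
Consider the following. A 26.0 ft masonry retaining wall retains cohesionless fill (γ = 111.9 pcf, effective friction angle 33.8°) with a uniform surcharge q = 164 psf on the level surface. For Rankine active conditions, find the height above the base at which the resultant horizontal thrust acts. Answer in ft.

9.11 ft

K_a = 0.2851.
Triangular part P₁ = ½K_aγH² = 10780 at H/3 = 8.667 ft; rectangular part P₂ = K_a q H = 1216 at H/2 = 13.00 ft.
ȳ = (P₁·8.667 + P₂·13.00)/(P₁+P₂) = 9.106 ft.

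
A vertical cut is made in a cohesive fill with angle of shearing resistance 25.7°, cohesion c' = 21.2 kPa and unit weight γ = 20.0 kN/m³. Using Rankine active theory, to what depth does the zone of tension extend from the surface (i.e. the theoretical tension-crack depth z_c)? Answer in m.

K_a = tan²(45° − 25.7°/2) = 0.3950; √K_a = 0.6285.
The active pressure is zero where K_a γ z = 2c√K_a, so z_c = 2c/(γ√K_a) = 2×21.2/(20.0×0.6285) = 3.373 m.

3.37 m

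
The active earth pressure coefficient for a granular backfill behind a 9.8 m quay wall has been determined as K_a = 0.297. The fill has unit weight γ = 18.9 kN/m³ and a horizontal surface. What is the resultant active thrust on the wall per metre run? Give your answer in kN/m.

270 kN/m

P = ½ K_a γ H² = 0.5 × 0.297 × 18.9 × 9.8² = 269.6 kN/m.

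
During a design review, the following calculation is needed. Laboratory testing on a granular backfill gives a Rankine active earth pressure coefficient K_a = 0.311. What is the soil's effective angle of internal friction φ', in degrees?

K_a = tan²(45° − φ/2) ⇒ 45° − φ/2 = arctan(√0.311) = 29.15°.
φ = 2(45° − 29.15°) = 31.71°.

31.7°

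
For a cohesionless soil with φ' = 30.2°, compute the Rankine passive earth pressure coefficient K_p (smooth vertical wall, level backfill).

K_p = (1 + sin φ)/(1 − sin φ) = tan²(45° + 30.2°/2) = 3.024.

3.02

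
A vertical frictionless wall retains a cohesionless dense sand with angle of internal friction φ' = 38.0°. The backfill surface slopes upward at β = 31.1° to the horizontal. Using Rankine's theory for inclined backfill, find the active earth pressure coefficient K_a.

0.375

K_a = cos β · (cos β − √(cos²β − cos²φ)) / (cos β + √(cos²β − cos²φ)).
cos β = 0.8563, cos φ = 0.7880, √(cos²β − cos²φ) = 0.3350.
K_a = 0.8563 × (0.8563 − 0.3350)/(0.8563 + 0.3350) = 0.3747.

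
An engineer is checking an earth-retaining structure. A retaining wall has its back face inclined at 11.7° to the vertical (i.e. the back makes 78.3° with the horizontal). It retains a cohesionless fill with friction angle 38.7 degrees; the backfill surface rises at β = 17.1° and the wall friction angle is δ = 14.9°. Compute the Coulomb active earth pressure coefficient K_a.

0.372

K_a = sin²(α+φ) / [sin²α · sin(α−δ) · (1 + √{sin(φ+δ)sin(φ−β) / (sin(α−δ)sin(α+β))})²].
With α = 78.3°, φ = 38.7°, δ = 14.9°, β = 17.1°: K_a = 0.3724.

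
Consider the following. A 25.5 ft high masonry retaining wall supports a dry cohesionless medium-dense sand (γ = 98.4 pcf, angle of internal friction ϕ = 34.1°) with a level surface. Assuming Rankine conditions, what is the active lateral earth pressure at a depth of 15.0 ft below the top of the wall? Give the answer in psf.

K_a = (1 − sin φ)/(1 + sin φ) = 0.2815.
σ_h = K_a γ z = 0.2815 × 98.4 × 15.0 = 415.5 psf.

416 psf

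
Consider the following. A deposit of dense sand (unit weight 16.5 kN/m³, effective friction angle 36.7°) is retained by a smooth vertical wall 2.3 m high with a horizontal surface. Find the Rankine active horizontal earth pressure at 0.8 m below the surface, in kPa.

3.32 kPa

K_a = (1 − sin φ)/(1 + sin φ) = 0.2519.
σ_h = K_a γ z = 0.2519 × 16.5 × 0.8 = 3.325 kPa.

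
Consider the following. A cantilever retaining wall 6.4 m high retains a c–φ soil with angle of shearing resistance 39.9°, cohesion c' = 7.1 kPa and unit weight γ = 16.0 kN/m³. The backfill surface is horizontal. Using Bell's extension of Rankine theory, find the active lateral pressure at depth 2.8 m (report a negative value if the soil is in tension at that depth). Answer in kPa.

3.15 kPa

K_a = (1 − sin φ)/(1 + sin φ) = 0.2184.
σ_a = K_a γ z − 2c√K_a = 0.2184×16.0×2.8 − 2×7.1×0.4674 = 3.149 kPa.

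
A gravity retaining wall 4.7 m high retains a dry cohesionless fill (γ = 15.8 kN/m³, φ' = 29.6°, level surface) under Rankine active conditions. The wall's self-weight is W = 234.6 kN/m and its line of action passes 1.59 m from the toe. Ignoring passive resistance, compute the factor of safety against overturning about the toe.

K_a = tan²(45° − 29.6°/2) = 0.3387.
P_a = ½K_aγH² = 0.5×0.3387×15.8×4.7² = 59.11 kN/m, acting at H/3 = 1.567 m above the base.
Overturning moment M_o = P_a × H/3 = 59.11 × 1.567 = 92.61.
Resisting moment M_r = W × 1.59 = 234.6 × 1.59 = 373.0.
FS_overturning = M_r/M_o = 373.0/92.61 = 4.028.

4.03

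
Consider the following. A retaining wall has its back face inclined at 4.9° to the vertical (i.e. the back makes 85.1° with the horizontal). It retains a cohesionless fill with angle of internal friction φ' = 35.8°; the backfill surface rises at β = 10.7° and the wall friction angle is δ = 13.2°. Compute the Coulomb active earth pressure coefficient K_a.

0.312

K_a = sin²(α+φ) / [sin²α · sin(α−δ) · (1 + √{sin(φ+δ)sin(φ−β) / (sin(α−δ)sin(α+β))})²].
With α = 85.1°, φ = 35.8°, δ = 13.2°, β = 10.7°: K_a = 0.3118.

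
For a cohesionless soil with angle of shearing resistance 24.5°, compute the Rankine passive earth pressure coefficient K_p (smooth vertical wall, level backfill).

K_p = (1 + sin φ)/(1 − sin φ) = tan²(45° + 24.5°/2) = 2.417.

2.42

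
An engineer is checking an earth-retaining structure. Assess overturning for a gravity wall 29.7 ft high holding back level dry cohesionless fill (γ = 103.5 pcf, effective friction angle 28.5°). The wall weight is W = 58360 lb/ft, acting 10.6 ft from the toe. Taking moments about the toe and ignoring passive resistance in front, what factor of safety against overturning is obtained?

3.87

K_a = tan²(45° − 28.5°/2) = 0.3540.
P_a = ½K_aγH² = 0.5×0.3540×103.5×29.7² = 16160 lb/ft, acting at H/3 = 9.900 ft above the base.
Overturning moment M_o = P_a × H/3 = 16160 × 9.900 = 160000.
Resisting moment M_r = W × 10.6 = 58360 × 10.6 = 618600.
FS_overturning = M_r/M_o = 618600/160000 = 3.867.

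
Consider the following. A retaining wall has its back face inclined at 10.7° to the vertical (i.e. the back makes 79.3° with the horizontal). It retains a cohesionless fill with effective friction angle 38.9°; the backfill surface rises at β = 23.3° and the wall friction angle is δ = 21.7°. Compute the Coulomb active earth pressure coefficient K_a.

K_a = sin²(α+φ) / [sin²α · sin(α−δ) · (1 + √{sin(φ+δ)sin(φ−β) / (sin(α−δ)sin(α+β))})²].
With α = 79.3°, φ = 38.9°, δ = 21.7°, β = 23.3°: K_a = 0.4053.

0.405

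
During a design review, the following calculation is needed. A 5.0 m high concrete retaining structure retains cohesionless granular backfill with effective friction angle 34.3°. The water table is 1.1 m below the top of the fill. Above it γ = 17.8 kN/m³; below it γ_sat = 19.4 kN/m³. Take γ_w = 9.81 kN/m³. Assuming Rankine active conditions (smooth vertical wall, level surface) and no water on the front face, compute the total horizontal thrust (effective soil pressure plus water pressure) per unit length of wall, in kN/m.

119 kN/m

K_a = tan²(45° − φ/2) = 0.2792.
γ' = 19.4 − 9.81 = 9.590 kN/m³. Depth below WT = 3.9 m.
σ'_h at WT = K_a γ d_w = 5.466 kPa; at base = 5.466 + K_a γ' × 3.9 = 15.91 kPa.
P₁ (0–1.1 m) = ½×5.466×1.1 = 3.006. P₂ (1.1–5.0 m) = ½(5.466+15.91)×3.9 = 41.68.
P_w = ½ γ_w h₂² = 0.5×9.81×3.9² = 74.61. Total = 3.006+41.68+74.61 = 119.3 kN/m.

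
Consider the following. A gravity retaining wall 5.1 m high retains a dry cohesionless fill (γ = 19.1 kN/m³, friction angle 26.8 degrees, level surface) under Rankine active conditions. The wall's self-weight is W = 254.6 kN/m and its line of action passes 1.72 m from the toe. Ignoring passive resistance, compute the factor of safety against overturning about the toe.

2.74

K_a = tan²(45° − 26.8°/2) = 0.3785.
P_a = ½K_aγH² = 0.5×0.3785×19.1×5.1² = 94.01 kN/m, acting at H/3 = 1.700 m above the base.
Overturning moment M_o = P_a × H/3 = 94.01 × 1.700 = 159.8.
Resisting moment M_r = W × 1.72 = 254.6 × 1.72 = 437.9.
FS_overturning = M_r/M_o = 437.9/159.8 = 2.740.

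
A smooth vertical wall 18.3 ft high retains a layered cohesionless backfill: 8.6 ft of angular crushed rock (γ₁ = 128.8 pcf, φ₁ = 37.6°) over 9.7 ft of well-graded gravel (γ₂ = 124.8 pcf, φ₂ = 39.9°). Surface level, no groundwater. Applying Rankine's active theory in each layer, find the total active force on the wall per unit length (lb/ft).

4780 lb/ft

K_a1 = tan²(45°−37.6°/2) = 0.2421; K_a2 = tan²(45°−39.9°/2) = 0.2184.
Layer 1: σ at base = K_a1 γ₁ h₁ = 268.2 psf; P₁ = ½×268.2×8.6 = 1153.
Layer 2: σ_v at top = γ₁h₁ = 1108; σ_h top = K_a2×1108 = 242.0; σ_h base = K_a2×(1108+124.8×9.7) = 506.4.
P₂ = ½(242.0+506.4)×9.7 = 3629. Total P_a = 1153+3629 = 4783 lb/ft.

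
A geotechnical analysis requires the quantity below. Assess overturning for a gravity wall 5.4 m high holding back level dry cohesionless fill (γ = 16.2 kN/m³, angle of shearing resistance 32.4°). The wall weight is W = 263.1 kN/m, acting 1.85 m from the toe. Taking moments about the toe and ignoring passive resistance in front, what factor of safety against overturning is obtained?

3.79

K_a = tan²(45° − 32.4°/2) = 0.3022.
P_a = ½K_aγH² = 0.5×0.3022×16.2×5.4² = 71.39 kN/m, acting at H/3 = 1.800 m above the base.
Overturning moment M_o = P_a × H/3 = 71.39 × 1.800 = 128.5.
Resisting moment M_r = W × 1.85 = 263.1 × 1.85 = 486.7.
FS_overturning = M_r/M_o = 486.7/128.5 = 3.788.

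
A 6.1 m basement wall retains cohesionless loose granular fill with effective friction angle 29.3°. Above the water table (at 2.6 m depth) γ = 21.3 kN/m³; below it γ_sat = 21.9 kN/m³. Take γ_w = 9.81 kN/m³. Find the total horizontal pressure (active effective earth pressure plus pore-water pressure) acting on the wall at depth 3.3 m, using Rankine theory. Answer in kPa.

K_a = (1 − sin φ)/(1 + sin φ) = 0.3428.
γ' = 21.9 − 9.81 = 12.09 kN/m³.
Effective vertical stress at 3.3 m: σ'_v = 21.3×2.6 + 12.09×0.700 = 63.84 kPa.
σ'_h = K_a σ'_v = 0.3428 × 63.84 = 21.89 kPa; u = γ_w × 0.700 = 6.867 kPa.
Total σ_h = 21.89 + 6.867 = 28.75 kPa.

28.8 kPa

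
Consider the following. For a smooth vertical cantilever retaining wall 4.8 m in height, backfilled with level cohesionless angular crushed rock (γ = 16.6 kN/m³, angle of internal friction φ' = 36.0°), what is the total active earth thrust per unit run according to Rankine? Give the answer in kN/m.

K_a = tan²(45° − φ/2) = 0.2596.
P_a = ½ K_a γ H² = 0.5 × 0.2596 × 16.6 × 4.8² = 49.65 kN/m.

49.6 kN/m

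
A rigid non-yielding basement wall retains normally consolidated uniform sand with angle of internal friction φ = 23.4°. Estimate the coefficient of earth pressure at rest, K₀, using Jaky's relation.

0.603

K₀ = 1 − sin φ' = 1 − sin 23.4° = 0.6029.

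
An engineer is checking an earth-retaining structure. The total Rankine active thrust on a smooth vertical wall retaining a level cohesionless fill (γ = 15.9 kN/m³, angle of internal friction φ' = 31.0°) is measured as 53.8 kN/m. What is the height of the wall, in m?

K_a = 0.3201. P_a = ½ K_a γ H² ⇒ H = √(2P_a/(K_a γ)).
H = √(2×53.8/(0.3201×15.9)) = 4.598 m.

4.60 m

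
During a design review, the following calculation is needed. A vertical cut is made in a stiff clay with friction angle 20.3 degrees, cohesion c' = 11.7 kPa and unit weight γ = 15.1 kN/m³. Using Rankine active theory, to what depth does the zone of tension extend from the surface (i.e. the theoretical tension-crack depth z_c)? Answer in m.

K_a = tan²(45° − 20.3°/2) = 0.4849; √K_a = 0.6963.
The active pressure is zero where K_a γ z = 2c√K_a, so z_c = 2c/(γ√K_a) = 2×11.7/(15.1×0.6963) = 2.226 m.

2.23 m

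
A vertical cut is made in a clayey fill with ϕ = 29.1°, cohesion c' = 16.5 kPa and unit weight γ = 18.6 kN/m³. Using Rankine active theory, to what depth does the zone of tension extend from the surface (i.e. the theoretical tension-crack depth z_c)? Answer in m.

3.02 m

K_a = tan²(45° − 29.1°/2) = 0.3456; √K_a = 0.5879.
The active pressure is zero where K_a γ z = 2c√K_a, so z_c = 2c/(γ√K_a) = 2×16.5/(18.6×0.5879) = 3.018 m.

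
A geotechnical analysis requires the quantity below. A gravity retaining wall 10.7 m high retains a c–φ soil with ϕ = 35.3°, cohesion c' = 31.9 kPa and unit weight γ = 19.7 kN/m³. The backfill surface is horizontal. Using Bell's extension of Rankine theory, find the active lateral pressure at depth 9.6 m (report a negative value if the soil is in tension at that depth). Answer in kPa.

17.6 kPa

K_a = (1 − sin φ)/(1 + sin φ) = 0.2675.
σ_a = K_a γ z − 2c√K_a = 0.2675×19.7×9.6 − 2×31.9×0.5172 = 17.60 kPa.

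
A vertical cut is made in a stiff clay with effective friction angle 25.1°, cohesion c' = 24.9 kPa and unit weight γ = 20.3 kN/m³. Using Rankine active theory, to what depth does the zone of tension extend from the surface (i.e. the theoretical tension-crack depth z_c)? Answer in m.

3.86 m

K_a = tan²(45° − 25.1°/2) = 0.4043; √K_a = 0.6358.
The active pressure is zero where K_a γ z = 2c√K_a, so z_c = 2c/(γ√K_a) = 2×24.9/(20.3×0.6358) = 3.858 m.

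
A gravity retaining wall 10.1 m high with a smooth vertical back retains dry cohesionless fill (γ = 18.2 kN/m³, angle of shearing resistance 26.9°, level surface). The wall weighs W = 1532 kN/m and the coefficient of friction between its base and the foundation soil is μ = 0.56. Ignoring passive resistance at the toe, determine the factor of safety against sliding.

K_a = tan²(45° − 26.9°/2) = 0.3770.
P_a = ½K_aγH² = 0.5×0.3770×18.2×10.1² = 350.0 kN/m, acting at H/3 = 3.367 m above the base.
FS_sliding = μW / P_a = 0.56×1532 / 350.0 = 2.451.

2.45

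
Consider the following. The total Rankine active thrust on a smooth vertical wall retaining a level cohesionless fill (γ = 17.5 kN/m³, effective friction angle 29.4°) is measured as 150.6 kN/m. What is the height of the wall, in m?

7.10 m

K_a = 0.3415. P_a = ½ K_a γ H² ⇒ H = √(2P_a/(K_a γ)).
H = √(2×150.6/(0.3415×17.5)) = 7.100 m.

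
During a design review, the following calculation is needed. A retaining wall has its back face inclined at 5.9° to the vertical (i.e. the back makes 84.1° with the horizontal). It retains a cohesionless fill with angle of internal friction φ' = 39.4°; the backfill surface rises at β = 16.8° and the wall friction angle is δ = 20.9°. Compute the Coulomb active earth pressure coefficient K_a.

K_a = sin²(α+φ) / [sin²α · sin(α−δ) · (1 + √{sin(φ+δ)sin(φ−β) / (sin(α−δ)sin(α+β))})²].
With α = 84.1°, φ = 39.4°, δ = 20.9°, β = 16.8°: K_a = 0.3011.

0.301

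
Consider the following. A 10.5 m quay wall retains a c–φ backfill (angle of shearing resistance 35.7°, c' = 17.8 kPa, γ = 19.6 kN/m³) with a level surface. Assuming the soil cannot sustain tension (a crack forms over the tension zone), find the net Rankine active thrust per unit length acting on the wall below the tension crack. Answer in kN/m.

125 kN/m

K_a = 0.2630; √K_a = 0.5128.
Tension-crack depth z_c = 2c/(γ√K_a) = 2×17.8/(19.6×0.5128) = 3.542 m.
σ_a at base = K_a γ H − 2c√K_a = 0.2630×19.6×10.5 − 2×17.8×0.5128 = 35.87 kPa.
P_a = ½ × 35.87 × (H − z_c) = 0.5×35.87×6.958 = 124.8 kN/m.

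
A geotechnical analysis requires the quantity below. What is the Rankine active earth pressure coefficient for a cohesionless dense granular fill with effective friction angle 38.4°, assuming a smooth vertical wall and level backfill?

K_a = tan²(45° − φ/2) = tan²(25.80°) = 0.2337.

0.234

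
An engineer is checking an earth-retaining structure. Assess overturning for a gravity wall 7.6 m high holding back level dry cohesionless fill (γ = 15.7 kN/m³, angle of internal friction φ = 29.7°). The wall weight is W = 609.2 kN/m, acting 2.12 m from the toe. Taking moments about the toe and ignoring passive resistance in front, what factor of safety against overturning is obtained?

K_a = tan²(45° − 29.7°/2) = 0.3374.
P_a = ½K_aγH² = 0.5×0.3374×15.7×7.6² = 153.0 kN/m, acting at H/3 = 2.533 m above the base.
Overturning moment M_o = P_a × H/3 = 153.0 × 2.533 = 387.5.
Resisting moment M_r = W × 2.12 = 609.2 × 2.12 = 1292.
FS_overturning = M_r/M_o = 1292/387.5 = 3.333.

3.33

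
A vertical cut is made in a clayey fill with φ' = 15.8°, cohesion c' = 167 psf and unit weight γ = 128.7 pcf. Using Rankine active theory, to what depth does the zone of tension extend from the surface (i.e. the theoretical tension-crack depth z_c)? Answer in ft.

K_a = tan²(45° − 15.8°/2) = 0.5720; √K_a = 0.7563.
The active pressure is zero where K_a γ z = 2c√K_a, so z_c = 2c/(γ√K_a) = 2×167/(128.7×0.7563) = 3.431 ft.

3.43 ft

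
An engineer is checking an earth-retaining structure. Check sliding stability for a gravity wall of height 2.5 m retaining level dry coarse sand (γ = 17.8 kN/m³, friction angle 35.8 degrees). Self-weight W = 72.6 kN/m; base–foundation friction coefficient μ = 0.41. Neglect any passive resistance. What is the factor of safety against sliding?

2.04

K_a = tan²(45° − 35.8°/2) = 0.2619.
P_a = ½K_aγH² = 0.5×0.2619×17.8×2.5² = 14.57 kN/m, acting at H/3 = 0.8333 m above the base.
FS_sliding = μW / P_a = 0.41×72.6 / 14.57 = 2.044.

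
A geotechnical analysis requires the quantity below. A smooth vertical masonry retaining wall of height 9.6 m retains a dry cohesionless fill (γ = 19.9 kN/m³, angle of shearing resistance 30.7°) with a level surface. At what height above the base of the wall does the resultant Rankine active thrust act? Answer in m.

3.20 m

K_a = 0.3240.
The pressure distribution is triangular, so the resultant acts at H/3 above the base = 9.6/3 = 3.200 m.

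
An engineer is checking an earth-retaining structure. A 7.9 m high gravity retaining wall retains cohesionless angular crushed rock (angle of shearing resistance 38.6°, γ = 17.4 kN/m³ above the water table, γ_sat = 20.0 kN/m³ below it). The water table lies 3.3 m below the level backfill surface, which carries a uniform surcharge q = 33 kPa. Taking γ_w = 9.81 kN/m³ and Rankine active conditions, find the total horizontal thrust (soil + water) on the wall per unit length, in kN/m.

272 kN/m

K_a = tan²(45° − φ/2) = 0.2316.
γ' = 20.0 − 9.81 = 10.19 kN/m³. h₂ = H − d_w = 4.6 m.
σ'_h: at surface K_a·q = 7.643; at WT K_a(q+γd_w) = 20.94; at base K_a(q+γd_w+γ'h₂) = 31.80 kPa.
P₁ = ½(7.643+20.94)×3.3 = 47.17; P₂ = ½(20.94+31.80)×4.6 = 121.3; P_w = ½γ_w h₂² = 103.8.
Total = 47.17+121.3+103.8 = 272.3 kN/m.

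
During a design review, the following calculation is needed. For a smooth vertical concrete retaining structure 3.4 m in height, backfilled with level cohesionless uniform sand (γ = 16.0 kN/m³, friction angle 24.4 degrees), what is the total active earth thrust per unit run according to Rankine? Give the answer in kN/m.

K_a = tan²(45° − φ/2) = 0.4153.
P_a = ½ K_a γ H² = 0.5 × 0.4153 × 16.0 × 3.4² = 38.41 kN/m.

38.4 kN/m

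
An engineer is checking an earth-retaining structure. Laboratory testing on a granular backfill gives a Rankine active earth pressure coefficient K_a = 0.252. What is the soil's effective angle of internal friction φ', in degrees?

36.7°

K_a = tan²(45° − φ/2) ⇒ 45° − φ/2 = arctan(√0.252) = 26.66°.
φ = 2(45° − 26.66°) = 36.69°.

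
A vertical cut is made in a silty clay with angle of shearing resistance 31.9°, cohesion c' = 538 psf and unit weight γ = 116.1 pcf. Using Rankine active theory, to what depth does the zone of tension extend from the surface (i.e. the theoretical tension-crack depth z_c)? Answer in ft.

16.7 ft

K_a = tan²(45° − 31.9°/2) = 0.3085; √K_a = 0.5555.
The active pressure is zero where K_a γ z = 2c√K_a, so z_c = 2c/(γ√K_a) = 2×538/(116.1×0.5555) = 16.69 ft.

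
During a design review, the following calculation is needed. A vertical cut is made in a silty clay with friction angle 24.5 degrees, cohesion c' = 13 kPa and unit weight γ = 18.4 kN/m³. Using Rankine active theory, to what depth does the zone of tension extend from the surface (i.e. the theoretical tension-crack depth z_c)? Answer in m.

2.20 m

K_a = tan²(45° − 24.5°/2) = 0.4137; √K_a = 0.6432.
The active pressure is zero where K_a γ z = 2c√K_a, so z_c = 2c/(γ√K_a) = 2×13/(18.4×0.6432) = 2.197 m.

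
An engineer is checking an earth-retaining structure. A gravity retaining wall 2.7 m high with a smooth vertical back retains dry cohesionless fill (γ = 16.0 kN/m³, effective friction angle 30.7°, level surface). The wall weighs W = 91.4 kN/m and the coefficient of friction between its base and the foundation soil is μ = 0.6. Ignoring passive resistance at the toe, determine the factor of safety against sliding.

2.90

K_a = tan²(45° − 30.7°/2) = 0.3240.
P_a = ½K_aγH² = 0.5×0.3240×16.0×2.7² = 18.90 kN/m, acting at H/3 = 0.9000 m above the base.
FS_sliding = μW / P_a = 0.6×91.4 / 18.90 = 2.902.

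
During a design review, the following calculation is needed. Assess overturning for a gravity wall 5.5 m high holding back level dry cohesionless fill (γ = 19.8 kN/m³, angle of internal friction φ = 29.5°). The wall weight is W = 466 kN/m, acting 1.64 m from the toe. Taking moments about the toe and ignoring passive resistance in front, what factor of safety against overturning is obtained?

K_a = tan²(45° − 29.5°/2) = 0.3401.
P_a = ½K_aγH² = 0.5×0.3401×19.8×5.5² = 101.9 kN/m, acting at H/3 = 1.833 m above the base.
Overturning moment M_o = P_a × H/3 = 101.9 × 1.833 = 186.7.
Resisting moment M_r = W × 1.64 = 466 × 1.64 = 764.2.
FS_overturning = M_r/M_o = 764.2/186.7 = 4.093.

4.09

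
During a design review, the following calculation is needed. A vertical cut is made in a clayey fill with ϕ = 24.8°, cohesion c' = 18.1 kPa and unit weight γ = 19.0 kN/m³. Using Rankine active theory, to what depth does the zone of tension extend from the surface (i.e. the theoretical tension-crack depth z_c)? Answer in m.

2.98 m

K_a = tan²(45° − 24.8°/2) = 0.4090; √K_a = 0.6395.
The active pressure is zero where K_a γ z = 2c√K_a, so z_c = 2c/(γ√K_a) = 2×18.1/(19.0×0.6395) = 2.979 m.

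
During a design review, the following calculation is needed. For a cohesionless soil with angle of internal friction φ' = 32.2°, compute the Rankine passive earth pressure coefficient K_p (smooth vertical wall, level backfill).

K_p = (1 + sin φ)/(1 − sin φ) = tan²(45° + 32.2°/2) = 3.282.

3.28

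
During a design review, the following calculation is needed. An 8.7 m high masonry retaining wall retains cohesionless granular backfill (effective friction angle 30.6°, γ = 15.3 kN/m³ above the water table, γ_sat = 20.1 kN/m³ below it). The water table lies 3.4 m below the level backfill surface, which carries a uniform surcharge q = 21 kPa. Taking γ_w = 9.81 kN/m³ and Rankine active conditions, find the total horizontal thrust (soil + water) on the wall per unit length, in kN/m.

363 kN/m

K_a = tan²(45° − φ/2) = 0.3253.
γ' = 20.1 − 9.81 = 10.29 kN/m³. h₂ = H − d_w = 5.3 m.
σ'_h: at surface K_a·q = 6.832; at WT K_a(q+γd_w) = 23.76; at base K_a(q+γd_w+γ'h₂) = 41.50 kPa.
P₁ = ½(6.832+23.76)×3.4 = 52.00; P₂ = ½(23.76+41.50)×5.3 = 172.9; P_w = ½γ_w h₂² = 137.8.
Total = 52.00+172.9+137.8 = 362.7 kN/m.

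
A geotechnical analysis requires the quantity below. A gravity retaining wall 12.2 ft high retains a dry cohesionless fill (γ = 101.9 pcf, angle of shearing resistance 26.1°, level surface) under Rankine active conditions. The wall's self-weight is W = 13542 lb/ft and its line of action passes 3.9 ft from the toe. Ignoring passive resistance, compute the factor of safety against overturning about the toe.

4.40

K_a = tan²(45° − 26.1°/2) = 0.3889.
P_a = ½K_aγH² = 0.5×0.3889×101.9×12.2² = 2950 lb/ft, acting at H/3 = 4.067 ft above the base.
Overturning moment M_o = P_a × H/3 = 2950 × 4.067 = 11990.
Resisting moment M_r = W × 3.9 = 13542 × 3.9 = 52810.
FS_overturning = M_r/M_o = 52810/11990 = 4.403.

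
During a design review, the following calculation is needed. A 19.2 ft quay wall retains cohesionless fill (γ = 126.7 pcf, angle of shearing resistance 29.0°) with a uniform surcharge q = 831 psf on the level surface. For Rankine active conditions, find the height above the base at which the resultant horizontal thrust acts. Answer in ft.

7.70 ft

K_a = 0.3470.
Triangular part P₁ = ½K_aγH² = 8103 at H/3 = 6.400 ft; rectangular part P₂ = K_a q H = 5536 at H/2 = 9.600 ft.
ȳ = (P₁·6.400 + P₂·9.600)/(P₁+P₂) = 7.699 ft.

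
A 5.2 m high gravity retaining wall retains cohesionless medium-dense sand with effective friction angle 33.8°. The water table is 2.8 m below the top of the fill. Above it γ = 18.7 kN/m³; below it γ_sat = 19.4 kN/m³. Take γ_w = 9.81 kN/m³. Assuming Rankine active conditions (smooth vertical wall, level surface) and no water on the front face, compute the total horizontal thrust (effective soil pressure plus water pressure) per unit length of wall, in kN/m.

K_a = tan²(45° − φ/2) = 0.2851.
γ' = 19.4 − 9.81 = 9.590 kN/m³. Depth below WT = 2.4 m.
σ'_h at WT = K_a γ d_w = 14.93 kPa; at base = 14.93 + K_a γ' × 2.4 = 21.49 kPa.
P₁ (0–2.8 m) = ½×14.93×2.8 = 20.90. P₂ (2.8–5.2 m) = ½(14.93+21.49)×2.4 = 43.70.
P_w = ½ γ_w h₂² = 0.5×9.81×2.4² = 28.25. Total = 20.90+43.70+28.25 = 92.85 kN/m.

92.9 kN/m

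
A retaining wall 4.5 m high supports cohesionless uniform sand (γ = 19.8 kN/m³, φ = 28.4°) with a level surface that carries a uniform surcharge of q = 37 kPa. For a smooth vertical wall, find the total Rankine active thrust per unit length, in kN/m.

K_a = tan²(45° − φ/2) = 0.3554.
Soil triangle: ½ K_a γ H² = 0.5×0.3554×19.8×4.5² = 71.24 kN/m.
Surcharge rectangle: K_a q H = 0.3554×37×4.5 = 59.17 kN/m.
Total = 71.24 + 59.17 = 130.4 kN/m.

130 kN/m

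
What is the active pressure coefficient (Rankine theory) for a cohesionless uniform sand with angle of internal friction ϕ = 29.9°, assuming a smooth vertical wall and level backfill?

0.335

K_a = (1 − sin φ)/(1 + sin φ) = (1 − sin 29.9°)/(1 + sin 29.9°) = 0.3347.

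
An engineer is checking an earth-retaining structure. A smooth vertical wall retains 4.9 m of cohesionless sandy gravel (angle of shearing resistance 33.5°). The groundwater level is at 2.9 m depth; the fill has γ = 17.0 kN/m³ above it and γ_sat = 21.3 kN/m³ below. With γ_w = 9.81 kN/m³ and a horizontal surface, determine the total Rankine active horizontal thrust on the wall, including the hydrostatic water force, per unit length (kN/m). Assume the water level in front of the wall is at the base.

75.4 kN/m

K_a = tan²(45° − φ/2) = 0.2887.
γ' = 21.3 − 9.81 = 11.49 kN/m³. Depth below WT = 2.0 m.
σ'_h at WT = K_a γ d_w = 14.23 kPa; at base = 14.23 + K_a γ' × 2.0 = 20.87 kPa.
P₁ (0–2.9 m) = ½×14.23×2.9 = 20.64. P₂ (2.9–4.9 m) = ½(14.23+20.87)×2.0 = 35.10.
P_w = ½ γ_w h₂² = 0.5×9.81×2.0² = 19.62. Total = 20.64+35.10+19.62 = 75.36 kN/m.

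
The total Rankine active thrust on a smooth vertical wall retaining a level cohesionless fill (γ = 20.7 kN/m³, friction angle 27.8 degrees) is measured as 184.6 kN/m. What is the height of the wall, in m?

7.00 m

K_a = 0.3639. P_a = ½ K_a γ H² ⇒ H = √(2P_a/(K_a γ)).
H = √(2×184.6/(0.3639×20.7)) = 7.001 m.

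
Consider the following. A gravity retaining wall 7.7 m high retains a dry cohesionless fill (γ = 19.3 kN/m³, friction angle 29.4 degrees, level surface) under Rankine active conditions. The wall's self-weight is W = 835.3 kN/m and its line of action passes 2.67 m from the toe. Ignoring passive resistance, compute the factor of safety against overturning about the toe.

4.45

K_a = tan²(45° − 29.4°/2) = 0.3415.
P_a = ½K_aγH² = 0.5×0.3415×19.3×7.7² = 195.4 kN/m, acting at H/3 = 2.567 m above the base.
Overturning moment M_o = P_a × H/3 = 195.4 × 2.567 = 501.5.
Resisting moment M_r = W × 2.67 = 835.3 × 2.67 = 2230.
FS_overturning = M_r/M_o = 2230/501.5 = 4.448.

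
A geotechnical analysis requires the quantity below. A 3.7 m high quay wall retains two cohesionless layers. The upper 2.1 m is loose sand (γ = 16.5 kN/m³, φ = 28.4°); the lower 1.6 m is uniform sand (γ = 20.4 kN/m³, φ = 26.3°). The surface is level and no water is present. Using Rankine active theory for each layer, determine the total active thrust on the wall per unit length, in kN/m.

44.4 kN/m

K_a1 = tan²(45°−28.4°/2) = 0.3554; K_a2 = tan²(45°−26.3°/2) = 0.3859.
Layer 1: σ at base = K_a1 γ₁ h₁ = 12.31 kPa; P₁ = ½×12.31×2.1 = 12.93.
Layer 2: σ_v at top = γ₁h₁ = 34.65; σ_h top = K_a2×34.65 = 13.37; σ_h base = K_a2×(34.65+20.4×1.6) = 25.97.
P₂ = ½(13.37+25.97)×1.6 = 31.47. Total P_a = 12.93+31.47 = 44.40 kN/m.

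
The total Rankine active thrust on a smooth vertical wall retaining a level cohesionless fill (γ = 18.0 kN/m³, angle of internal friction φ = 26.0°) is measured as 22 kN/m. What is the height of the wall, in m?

K_a = 0.3905. P_a = ½ K_a γ H² ⇒ H = √(2P_a/(K_a γ)).
H = √(2×22/(0.3905×18.0)) = 2.502 m.

2.50 m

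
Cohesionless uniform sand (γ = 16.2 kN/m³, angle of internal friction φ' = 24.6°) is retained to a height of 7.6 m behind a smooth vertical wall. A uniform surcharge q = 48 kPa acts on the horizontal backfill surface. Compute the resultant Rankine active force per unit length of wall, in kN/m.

343 kN/m

K_a = tan²(45° − φ/2) = 0.4121.
Soil triangle: ½ K_a γ H² = 0.5×0.4121×16.2×7.6² = 192.8 kN/m.
Surcharge rectangle: K_a q H = 0.4121×48×7.6 = 150.4 kN/m.
Total = 192.8 + 150.4 = 343.2 kN/m.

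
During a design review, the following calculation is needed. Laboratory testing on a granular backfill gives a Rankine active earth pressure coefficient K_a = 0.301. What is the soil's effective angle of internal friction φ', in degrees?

32.5°

K_a = tan²(45° − φ/2) ⇒ 45° − φ/2 = arctan(√0.301) = 28.75°.
φ = 2(45° − 28.75°) = 32.50°.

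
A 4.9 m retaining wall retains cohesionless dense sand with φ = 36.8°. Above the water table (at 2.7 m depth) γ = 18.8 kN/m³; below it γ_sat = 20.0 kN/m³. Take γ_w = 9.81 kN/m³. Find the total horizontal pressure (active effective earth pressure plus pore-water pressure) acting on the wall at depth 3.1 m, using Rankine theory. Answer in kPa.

17.7 kPa

K_a = (1 − sin φ)/(1 + sin φ) = 0.2508.
γ' = 20.0 − 9.81 = 10.19 kN/m³.
Effective vertical stress at 3.1 m: σ'_v = 18.8×2.7 + 10.19×0.400 = 54.84 kPa.
σ'_h = K_a σ'_v = 0.2508 × 54.84 = 13.75 kPa; u = γ_w × 0.400 = 3.924 kPa.
Total σ_h = 13.75 + 3.924 = 17.67 kPa.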